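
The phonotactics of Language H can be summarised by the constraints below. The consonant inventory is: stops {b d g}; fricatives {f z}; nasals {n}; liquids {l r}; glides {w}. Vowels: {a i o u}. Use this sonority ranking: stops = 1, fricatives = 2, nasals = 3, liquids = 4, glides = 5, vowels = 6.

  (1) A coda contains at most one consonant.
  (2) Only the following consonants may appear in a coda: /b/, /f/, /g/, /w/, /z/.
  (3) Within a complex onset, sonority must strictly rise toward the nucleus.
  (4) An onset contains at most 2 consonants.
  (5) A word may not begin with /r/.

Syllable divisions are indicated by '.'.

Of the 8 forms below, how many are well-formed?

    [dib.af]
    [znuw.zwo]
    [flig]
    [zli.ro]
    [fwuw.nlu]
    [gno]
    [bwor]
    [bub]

7

[dib.af] — σ1 onset /d/, coda /b/ ok; σ2 onset /∅/, coda /f/ ok → well-formed
[znuw.zwo] — σ1 onset /zn/ (2→3 rises), coda /w/ ok; σ2 onset /zw/ (2→5 rises), coda /∅/ ok → well-formed
[flig] — σ1 onset /fl/ (2→4 rises), coda /g/ ok → well-formed
[zli.ro] — σ1 onset /zl/ (2→4 rises), coda /∅/ ok; σ2 onset /r/, coda /∅/ ok → well-formed
[fwuw.nlu] — σ1 onset /fw/ (2→5 rises), coda /w/ ok; σ2 onset /nl/ (3→4 rises), coda /∅/ ok → well-formed
[gno] — σ1 onset /gn/ (1→3 rises), coda /∅/ ok → well-formed
[bwor] — violates constraint 2: syllable 1 coda contains /r/, which is not a licensed coda consonant → ill-formed
[bub] — σ1 onset /b/, coda /b/ ok → well-formed
Well-formed: [dib.af], [znuw.zwo], [flig], [zli.ro], [fwuw.nlu], [gno], [bub] → 7.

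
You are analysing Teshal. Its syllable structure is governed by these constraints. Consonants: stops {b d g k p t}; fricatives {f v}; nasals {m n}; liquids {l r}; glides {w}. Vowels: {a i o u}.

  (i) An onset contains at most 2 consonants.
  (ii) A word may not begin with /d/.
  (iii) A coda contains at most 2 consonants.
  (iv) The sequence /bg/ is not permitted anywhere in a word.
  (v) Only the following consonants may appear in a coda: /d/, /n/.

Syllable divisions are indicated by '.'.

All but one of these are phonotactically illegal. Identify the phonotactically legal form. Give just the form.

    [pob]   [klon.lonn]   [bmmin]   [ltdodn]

[klon.lonn]

[pob] — violates constraint (v): syllable 1 coda contains /b/, which is not a licensed coda consonant → phonotactically illegal
[klon.lonn] — σ1 onset /kl/ (2C), coda /n/ ok; σ2 onset /l/, coda /nn/ (2C) ok → phonotactically legal
[bmmin] — violates constraint (i): syllable 1 onset /bmm/ has 3 consonants (> 2) → phonotactically illegal
[ltdodn] — violates constraint (i): syllable 1 onset /ltd/ has 3 consonants (> 2) → phonotactically illegal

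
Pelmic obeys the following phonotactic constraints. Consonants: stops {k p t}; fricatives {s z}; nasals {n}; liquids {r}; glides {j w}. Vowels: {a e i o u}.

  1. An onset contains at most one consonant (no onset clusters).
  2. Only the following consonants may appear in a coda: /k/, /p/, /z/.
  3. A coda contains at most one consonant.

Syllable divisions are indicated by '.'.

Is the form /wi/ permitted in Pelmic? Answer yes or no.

yes

/wi/ — σ1 onset /w/, coda /∅/ ok → permitted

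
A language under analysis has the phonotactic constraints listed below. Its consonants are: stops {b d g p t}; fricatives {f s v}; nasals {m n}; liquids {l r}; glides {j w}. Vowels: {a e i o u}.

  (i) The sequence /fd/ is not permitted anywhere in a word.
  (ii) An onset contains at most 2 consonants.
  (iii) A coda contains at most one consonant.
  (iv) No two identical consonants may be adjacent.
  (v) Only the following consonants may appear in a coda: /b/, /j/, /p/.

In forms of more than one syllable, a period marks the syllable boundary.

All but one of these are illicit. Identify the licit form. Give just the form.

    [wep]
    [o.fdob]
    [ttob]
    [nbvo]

[wep]

[wep] — σ1 onset /w/, coda /p/ ok → licit
[o.fdob] — violates constraint (i): contains banned sequence /fd/ → illicit
[ttob] — violates constraint (iv): adjacent identical consonants /tt/ → illicit
[nbvo] — violates constraint (ii): syllable 1 onset /nbv/ has 3 consonants (> 2) → illicit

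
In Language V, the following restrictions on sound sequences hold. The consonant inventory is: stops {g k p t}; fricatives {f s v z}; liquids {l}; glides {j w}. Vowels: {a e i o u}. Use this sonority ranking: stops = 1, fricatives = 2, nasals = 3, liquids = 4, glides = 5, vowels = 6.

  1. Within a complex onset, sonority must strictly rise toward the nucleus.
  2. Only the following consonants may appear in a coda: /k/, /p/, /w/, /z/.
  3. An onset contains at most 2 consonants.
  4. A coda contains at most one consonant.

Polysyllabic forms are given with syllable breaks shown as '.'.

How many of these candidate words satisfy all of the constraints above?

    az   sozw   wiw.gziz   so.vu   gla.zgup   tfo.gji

az — σ1 onset /∅/, coda /z/ ok → well-formed
sozw — violates constraint 4: syllable 1 coda /zw/ has 2 consonants (> 1) → ill-formed
wiw.gziz — σ1 onset /w/, coda /w/ ok; σ2 onset /gz/ (1→2 rises), coda /z/ ok → well-formed
so.vu — σ1 onset /s/, coda /∅/ ok; σ2 onset /v/, coda /∅/ ok → well-formed
gla.zgup — violates constraint 1: syllable 2 onset /zg/: /z/ (fricative, 2) → /g/ (stop, 1) does not rise → ill-formed
tfo.gji — σ1 onset /tf/ (1→2 rises), coda /∅/ ok; σ2 onset /gj/ (1→5 rises), coda /∅/ ok → well-formed
Well-formed: az, wiw.gziz, so.vu, tfo.gji → 4.

4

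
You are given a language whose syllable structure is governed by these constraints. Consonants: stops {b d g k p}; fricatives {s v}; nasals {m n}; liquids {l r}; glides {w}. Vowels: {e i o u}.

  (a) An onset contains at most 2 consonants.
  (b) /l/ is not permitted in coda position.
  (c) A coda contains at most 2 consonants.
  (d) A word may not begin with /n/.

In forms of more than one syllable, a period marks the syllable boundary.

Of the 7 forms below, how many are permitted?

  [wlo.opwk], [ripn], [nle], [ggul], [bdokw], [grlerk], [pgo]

[wlo.opwk] — violates constraint (c): syllable 2 coda /pwk/ has 3 consonants (> 2) → not permitted
[ripn] — σ1 onset /r/, coda /pn/ (2C) ok → permitted
[nle] — violates constraint (d): word begins with /n/ → not permitted
[ggul] — violates constraint (b): syllable 1 coda contains /l/ → not permitted
[bdokw] — σ1 onset /bd/ (2C), coda /kw/ (2C) ok → permitted
[grlerk] — violates constraint (a): syllable 1 onset /grl/ has 3 consonants (> 2) → not permitted
[pgo] — σ1 onset /pg/ (2C), coda /∅/ ok → permitted
Permitted: [ripn], [bdokw], [pgo] → 3.

3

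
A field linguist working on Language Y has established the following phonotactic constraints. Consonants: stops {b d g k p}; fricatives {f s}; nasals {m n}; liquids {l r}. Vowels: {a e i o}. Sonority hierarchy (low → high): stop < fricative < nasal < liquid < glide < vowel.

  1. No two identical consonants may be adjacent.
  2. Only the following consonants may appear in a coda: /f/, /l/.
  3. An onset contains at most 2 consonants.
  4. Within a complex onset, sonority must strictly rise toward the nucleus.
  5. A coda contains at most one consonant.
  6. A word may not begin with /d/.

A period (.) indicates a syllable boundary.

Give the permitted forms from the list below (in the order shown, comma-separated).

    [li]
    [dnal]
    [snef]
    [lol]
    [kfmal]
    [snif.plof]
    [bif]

[li], [snef], [lol], [snif.plof], [bif]

[li] — σ1 onset /l/, coda /∅/ ok → permitted
[dnal] — violates constraint 6: word begins with /d/ → not permitted
[snef] — σ1 onset /sn/ (2→3 rises), coda /f/ ok → permitted
[lol] — σ1 onset /l/, coda /l/ ok → permitted
[kfmal] — violates constraint 3: syllable 1 onset /kfm/ has 3 consonants (> 2) → not permitted
[snif.plof] — σ1 onset /sn/ (2→3 rises), coda /f/ ok; σ2 onset /pl/ (1→4 rises), coda /f/ ok → permitted
[bif] — σ1 onset /b/, coda /f/ ok → permitted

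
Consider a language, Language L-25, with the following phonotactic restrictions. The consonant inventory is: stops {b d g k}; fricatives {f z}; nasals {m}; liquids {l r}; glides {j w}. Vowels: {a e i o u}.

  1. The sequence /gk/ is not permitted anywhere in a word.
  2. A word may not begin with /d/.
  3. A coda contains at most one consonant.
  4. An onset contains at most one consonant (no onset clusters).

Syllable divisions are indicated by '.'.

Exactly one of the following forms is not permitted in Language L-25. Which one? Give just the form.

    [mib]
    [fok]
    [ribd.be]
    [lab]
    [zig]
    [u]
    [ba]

[mib] — σ1 onset /m/, coda /b/ ok → permitted
[fok] — σ1 onset /f/, coda /k/ ok → permitted
[ribd.be] — violates constraint 3: syllable 1 coda /bd/ has 2 consonants (> 1) → not permitted
[lab] — σ1 onset /l/, coda /b/ ok → permitted
[zig] — σ1 onset /z/, coda /g/ ok → permitted
[u] — σ1 onset /∅/, coda /∅/ ok → permitted
[ba] — σ1 onset /b/, coda /∅/ ok → permitted

[ribd.be]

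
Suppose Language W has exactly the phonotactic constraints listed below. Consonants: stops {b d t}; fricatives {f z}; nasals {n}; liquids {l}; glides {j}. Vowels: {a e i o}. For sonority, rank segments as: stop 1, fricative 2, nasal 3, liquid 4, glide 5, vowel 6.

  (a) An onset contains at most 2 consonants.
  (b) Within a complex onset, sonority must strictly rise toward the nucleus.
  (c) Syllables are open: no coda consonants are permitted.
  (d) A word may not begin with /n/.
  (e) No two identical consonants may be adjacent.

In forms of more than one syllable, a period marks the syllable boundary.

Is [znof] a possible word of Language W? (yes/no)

[znof] — violates constraint (c): syllable 1 coda /f/ has 1 consonant (> 0) → not permitted

no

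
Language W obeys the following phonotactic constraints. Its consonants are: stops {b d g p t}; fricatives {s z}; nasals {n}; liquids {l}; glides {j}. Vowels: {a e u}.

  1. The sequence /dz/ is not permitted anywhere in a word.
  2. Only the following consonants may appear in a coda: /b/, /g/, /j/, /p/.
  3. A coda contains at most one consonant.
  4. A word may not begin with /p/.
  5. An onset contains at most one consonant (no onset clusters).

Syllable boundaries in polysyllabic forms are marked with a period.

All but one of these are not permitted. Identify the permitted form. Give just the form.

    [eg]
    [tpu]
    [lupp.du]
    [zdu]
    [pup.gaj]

[eg] — σ1 onset /∅/, coda /g/ ok → permitted
[tpu] — violates constraint 5: syllable 1 onset /tp/ has 2 consonants (> 1) → not permitted
[lupp.du] — violates constraint 3: syllable 1 coda /pp/ has 2 consonants (> 1) → not permitted
[zdu] — violates constraint 5: syllable 1 onset /zd/ has 2 consonants (> 1) → not permitted
[pup.gaj] — violates constraint 4: word begins with /p/ → not permitted

[eg]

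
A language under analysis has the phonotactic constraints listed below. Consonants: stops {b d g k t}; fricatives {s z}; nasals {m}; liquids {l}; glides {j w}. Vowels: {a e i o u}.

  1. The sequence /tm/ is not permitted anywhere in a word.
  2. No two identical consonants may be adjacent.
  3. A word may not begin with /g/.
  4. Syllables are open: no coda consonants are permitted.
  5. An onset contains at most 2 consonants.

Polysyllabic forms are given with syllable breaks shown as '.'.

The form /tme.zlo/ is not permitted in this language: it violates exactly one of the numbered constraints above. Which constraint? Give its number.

1

/tme.zlo/: contains banned sequence /tm/.
This is a violation of constraint 1: "The sequence /tm/ is not permitted anywhere in a word."
The remaining constraints (2, 3, 4, 5) are satisfied.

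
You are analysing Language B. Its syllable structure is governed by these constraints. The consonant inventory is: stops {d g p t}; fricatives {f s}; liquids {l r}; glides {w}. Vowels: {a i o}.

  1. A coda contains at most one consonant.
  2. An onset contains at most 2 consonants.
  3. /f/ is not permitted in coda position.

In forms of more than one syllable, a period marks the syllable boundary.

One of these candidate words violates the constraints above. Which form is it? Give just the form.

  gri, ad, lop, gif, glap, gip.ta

gri — σ1 onset /gr/ (2C), coda /∅/ ok → well-formed
ad — σ1 onset /∅/, coda /d/ ok → well-formed
lop — σ1 onset /l/, coda /p/ ok → well-formed
gif — violates constraint 3: syllable 1 coda contains /f/ → ill-formed
glap — σ1 onset /gl/ (2C), coda /p/ ok → well-formed
gip.ta — σ1 onset /g/, coda /p/ ok; σ2 onset /t/, coda /∅/ ok → well-formed

gif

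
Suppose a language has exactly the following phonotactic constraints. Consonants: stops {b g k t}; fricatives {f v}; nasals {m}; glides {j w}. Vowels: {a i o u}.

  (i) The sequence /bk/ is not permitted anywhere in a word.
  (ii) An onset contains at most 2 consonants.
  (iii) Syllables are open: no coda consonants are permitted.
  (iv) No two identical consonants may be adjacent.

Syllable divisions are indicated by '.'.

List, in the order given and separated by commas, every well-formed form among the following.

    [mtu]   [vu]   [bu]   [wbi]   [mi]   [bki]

[mtu] — σ1 onset /mt/ (2C), coda /∅/ ok → well-formed
[vu] — σ1 onset /v/, coda /∅/ ok → well-formed
[bu] — σ1 onset /b/, coda /∅/ ok → well-formed
[wbi] — σ1 onset /wb/ (2C), coda /∅/ ok → well-formed
[mi] — σ1 onset /m/, coda /∅/ ok → well-formed
[bki] — violates constraint (i): contains banned sequence /bk/ → ill-formed

[mtu], [vu], [bu], [wbi], [mi]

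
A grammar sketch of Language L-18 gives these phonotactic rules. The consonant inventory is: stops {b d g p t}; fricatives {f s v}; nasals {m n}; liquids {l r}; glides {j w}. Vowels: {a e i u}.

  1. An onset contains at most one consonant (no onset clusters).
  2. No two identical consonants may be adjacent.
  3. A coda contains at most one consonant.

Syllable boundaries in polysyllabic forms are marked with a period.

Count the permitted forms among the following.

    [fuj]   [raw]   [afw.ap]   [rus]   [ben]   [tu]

5

[fuj] — σ1 onset /f/, coda /j/ ok → permitted
[raw] — σ1 onset /r/, coda /w/ ok → permitted
[afw.ap] — violates constraint 3: syllable 1 coda /fw/ has 2 consonants (> 1) → not permitted
[rus] — σ1 onset /r/, coda /s/ ok → permitted
[ben] — σ1 onset /b/, coda /n/ ok → permitted
[tu] — σ1 onset /t/, coda /∅/ ok → permitted
Permitted: [fuj], [raw], [rus], [ben], [tu] → 5.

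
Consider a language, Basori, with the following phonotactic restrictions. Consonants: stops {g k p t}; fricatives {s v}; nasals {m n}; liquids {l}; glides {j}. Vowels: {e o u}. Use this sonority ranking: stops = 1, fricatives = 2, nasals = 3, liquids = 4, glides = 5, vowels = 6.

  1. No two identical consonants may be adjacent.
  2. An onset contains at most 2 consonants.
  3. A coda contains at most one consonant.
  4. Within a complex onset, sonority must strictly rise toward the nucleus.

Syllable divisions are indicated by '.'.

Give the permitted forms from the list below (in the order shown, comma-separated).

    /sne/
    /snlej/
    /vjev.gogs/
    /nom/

/sne/, /nom/

/sne/ — σ1 onset /sn/ (2→3 rises), coda /∅/ ok → permitted
/snlej/ — violates constraint 2: syllable 1 onset /snl/ has 3 consonants (> 2) → not permitted
/vjev.gogs/ — violates constraint 3: syllable 2 coda /gs/ has 2 consonants (> 1) → not permitted
/nom/ — σ1 onset /n/, coda /m/ ok → permitted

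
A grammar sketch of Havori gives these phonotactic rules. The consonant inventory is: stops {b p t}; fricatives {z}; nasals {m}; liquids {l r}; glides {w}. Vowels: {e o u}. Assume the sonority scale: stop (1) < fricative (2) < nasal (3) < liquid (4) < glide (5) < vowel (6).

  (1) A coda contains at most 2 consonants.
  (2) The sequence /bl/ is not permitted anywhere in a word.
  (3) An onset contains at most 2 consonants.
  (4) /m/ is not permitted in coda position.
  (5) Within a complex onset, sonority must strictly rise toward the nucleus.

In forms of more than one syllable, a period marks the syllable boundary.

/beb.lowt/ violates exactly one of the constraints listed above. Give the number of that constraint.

/beb.lowt/: contains banned sequence /bl/.
This is a violation of constraint 2: "The sequence /bl/ is not permitted anywhere in a word."
The remaining constraints (1, 3, 4, 5) are satisfied.

2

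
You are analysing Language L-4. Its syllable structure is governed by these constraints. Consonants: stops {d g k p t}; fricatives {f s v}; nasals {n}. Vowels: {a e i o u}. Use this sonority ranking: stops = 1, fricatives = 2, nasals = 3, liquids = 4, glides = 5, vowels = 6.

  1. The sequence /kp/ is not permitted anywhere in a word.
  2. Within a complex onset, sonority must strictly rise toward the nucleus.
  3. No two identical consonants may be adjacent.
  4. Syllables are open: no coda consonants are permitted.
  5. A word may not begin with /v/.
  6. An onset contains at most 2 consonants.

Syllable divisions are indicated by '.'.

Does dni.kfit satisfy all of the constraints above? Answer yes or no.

no

dni.kfit — violates constraint 4: syllable 2 coda /t/ has 1 consonant (> 0) → phonotactically illegal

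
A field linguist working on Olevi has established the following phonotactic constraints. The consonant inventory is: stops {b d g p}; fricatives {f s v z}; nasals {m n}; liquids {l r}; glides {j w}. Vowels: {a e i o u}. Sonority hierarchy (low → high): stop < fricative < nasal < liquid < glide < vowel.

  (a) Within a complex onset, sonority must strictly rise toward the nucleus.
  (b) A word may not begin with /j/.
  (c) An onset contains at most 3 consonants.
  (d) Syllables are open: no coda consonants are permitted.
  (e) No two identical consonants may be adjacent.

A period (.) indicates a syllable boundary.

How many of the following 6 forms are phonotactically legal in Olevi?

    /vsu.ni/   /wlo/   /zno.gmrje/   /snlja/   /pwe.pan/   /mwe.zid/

/vsu.ni/ — violates constraint (a): syllable 1 onset /vs/: /v/ (fricative, 2) → /s/ (fricative, 2) does not rise → phonotactically illegal
/wlo/ — violates constraint (a): syllable 1 onset /wl/: /w/ (glide, 5) → /l/ (liquid, 4) does not rise → phonotactically illegal
/zno.gmrje/ — violates constraint (c): syllable 2 onset /gmrj/ has 4 consonants (> 3) → phonotactically illegal
/snlja/ — violates constraint (c): syllable 1 onset /snlj/ has 4 consonants (> 3) → phonotactically illegal
/pwe.pan/ — violates constraint (d): syllable 2 coda /n/ has 1 consonant (> 0) → phonotactically illegal
/mwe.zid/ — violates constraint (d): syllable 2 coda /d/ has 1 consonant (> 0) → phonotactically illegal
No form is phonotactically legal → 0.

0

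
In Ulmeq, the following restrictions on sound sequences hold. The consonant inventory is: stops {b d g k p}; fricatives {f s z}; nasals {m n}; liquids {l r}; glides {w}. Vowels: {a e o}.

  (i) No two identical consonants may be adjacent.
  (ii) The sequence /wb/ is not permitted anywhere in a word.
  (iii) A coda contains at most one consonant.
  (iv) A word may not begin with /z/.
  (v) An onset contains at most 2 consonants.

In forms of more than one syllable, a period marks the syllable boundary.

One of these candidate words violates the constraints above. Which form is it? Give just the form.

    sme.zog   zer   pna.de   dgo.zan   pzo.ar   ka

sme.zog — σ1 onset /sm/ (2C), coda /∅/ ok; σ2 onset /z/, coda /g/ ok → well-formed
zer — violates constraint (iv): word begins with /z/ → ill-formed
pna.de — σ1 onset /pn/ (2C), coda /∅/ ok; σ2 onset /d/, coda /∅/ ok → well-formed
dgo.zan — σ1 onset /dg/ (2C), coda /∅/ ok; σ2 onset /z/, coda /n/ ok → well-formed
pzo.ar — σ1 onset /pz/ (2C), coda /∅/ ok; σ2 onset /∅/, coda /r/ ok → well-formed
ka — σ1 onset /k/, coda /∅/ ok → well-formed

zer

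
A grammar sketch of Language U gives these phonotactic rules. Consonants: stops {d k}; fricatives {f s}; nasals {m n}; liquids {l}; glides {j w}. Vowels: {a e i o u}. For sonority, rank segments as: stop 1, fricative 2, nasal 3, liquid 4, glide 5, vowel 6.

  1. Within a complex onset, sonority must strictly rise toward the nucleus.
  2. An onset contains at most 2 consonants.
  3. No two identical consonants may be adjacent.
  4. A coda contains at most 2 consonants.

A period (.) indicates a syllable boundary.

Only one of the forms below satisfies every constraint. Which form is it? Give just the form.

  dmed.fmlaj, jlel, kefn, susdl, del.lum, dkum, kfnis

kefn

dmed.fmlaj — violates constraint 2: syllable 2 onset /fml/ has 3 consonants (> 2) → ill-formed
jlel — violates constraint 1: syllable 1 onset /jl/: /j/ (glide, 5) → /l/ (liquid, 4) does not rise → ill-formed
kefn — σ1 onset /k/, coda /fn/ (2C) ok → well-formed
susdl — violates constraint 4: syllable 1 coda /sdl/ has 3 consonants (> 2) → ill-formed
del.lum — violates constraint 3: adjacent identical consonants /ll/ → ill-formed
dkum — violates constraint 1: syllable 1 onset /dk/: /d/ (stop, 1) → /k/ (stop, 1) does not rise → ill-formed
kfnis — violates constraint 2: syllable 1 onset /kfn/ has 3 consonants (> 2) → ill-formed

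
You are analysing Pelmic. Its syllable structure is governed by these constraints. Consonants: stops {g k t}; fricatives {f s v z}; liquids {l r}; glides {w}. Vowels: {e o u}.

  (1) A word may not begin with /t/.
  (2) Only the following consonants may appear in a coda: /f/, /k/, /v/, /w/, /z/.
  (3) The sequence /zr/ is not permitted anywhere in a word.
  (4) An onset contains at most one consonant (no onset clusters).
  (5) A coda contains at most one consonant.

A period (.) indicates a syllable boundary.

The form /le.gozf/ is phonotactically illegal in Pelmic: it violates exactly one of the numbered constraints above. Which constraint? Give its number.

5

/le.gozf/: syllable 2 coda /zf/ has 2 consonants (> 1).
This is a violation of constraint 5: "A coda contains at most one consonant."
The remaining constraints (1, 2, 3, 4) are satisfied.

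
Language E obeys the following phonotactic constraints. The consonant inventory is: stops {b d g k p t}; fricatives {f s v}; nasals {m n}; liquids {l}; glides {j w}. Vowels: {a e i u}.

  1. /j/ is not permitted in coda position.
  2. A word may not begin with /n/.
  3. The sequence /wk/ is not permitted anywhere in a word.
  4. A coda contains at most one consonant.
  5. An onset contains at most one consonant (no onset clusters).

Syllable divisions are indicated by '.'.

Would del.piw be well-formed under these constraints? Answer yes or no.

del.piw — σ1 onset /d/, coda /l/ ok; σ2 onset /p/, coda /w/ ok → well-formed

yes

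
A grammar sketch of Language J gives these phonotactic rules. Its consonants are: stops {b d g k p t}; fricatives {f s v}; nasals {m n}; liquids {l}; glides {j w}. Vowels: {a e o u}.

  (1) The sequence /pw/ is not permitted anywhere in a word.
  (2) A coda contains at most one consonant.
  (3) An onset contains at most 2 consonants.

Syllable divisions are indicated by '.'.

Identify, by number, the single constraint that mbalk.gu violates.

2

mbalk.gu: syllable 1 coda /lk/ has 2 consonants (> 1).
This is a violation of constraint 2: "A coda contains at most one consonant."
The remaining constraints (1, 3) are satisfied.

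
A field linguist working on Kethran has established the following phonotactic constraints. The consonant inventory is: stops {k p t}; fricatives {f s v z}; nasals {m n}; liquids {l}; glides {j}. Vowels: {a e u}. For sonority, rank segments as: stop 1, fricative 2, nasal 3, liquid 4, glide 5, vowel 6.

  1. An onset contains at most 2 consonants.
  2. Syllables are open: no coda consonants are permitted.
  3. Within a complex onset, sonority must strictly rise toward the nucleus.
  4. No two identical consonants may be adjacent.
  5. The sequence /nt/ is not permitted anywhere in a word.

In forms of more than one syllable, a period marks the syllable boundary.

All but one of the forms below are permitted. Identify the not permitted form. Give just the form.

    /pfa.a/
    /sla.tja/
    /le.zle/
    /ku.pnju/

/pfa.a/ — σ1 onset /pf/ (1→2 rises), coda /∅/ ok; σ2 onset /∅/, coda /∅/ ok → permitted
/sla.tja/ — σ1 onset /sl/ (2→4 rises), coda /∅/ ok; σ2 onset /tj/ (1→5 rises), coda /∅/ ok → permitted
/le.zle/ — σ1 onset /l/, coda /∅/ ok; σ2 onset /zl/ (2→4 rises), coda /∅/ ok → permitted
/ku.pnju/ — violates constraint 1: syllable 2 onset /pnj/ has 3 consonants (> 2) → not permitted

/ku.pnju/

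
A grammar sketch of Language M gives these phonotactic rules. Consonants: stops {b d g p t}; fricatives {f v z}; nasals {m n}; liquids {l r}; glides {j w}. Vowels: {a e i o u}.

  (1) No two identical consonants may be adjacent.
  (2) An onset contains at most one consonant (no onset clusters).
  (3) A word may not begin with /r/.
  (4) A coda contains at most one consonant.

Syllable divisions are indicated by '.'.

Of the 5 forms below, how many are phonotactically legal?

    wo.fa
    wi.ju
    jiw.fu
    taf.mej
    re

4

wo.fa — σ1 onset /w/, coda /∅/ ok; σ2 onset /f/, coda /∅/ ok → phonotactically legal
wi.ju — σ1 onset /w/, coda /∅/ ok; σ2 onset /j/, coda /∅/ ok → phonotactically legal
jiw.fu — σ1 onset /j/, coda /w/ ok; σ2 onset /f/, coda /∅/ ok → phonotactically legal
taf.mej — σ1 onset /t/, coda /f/ ok; σ2 onset /m/, coda /j/ ok → phonotactically legal
re — violates constraint 3: word begins with /r/ → phonotactically illegal
Phonotactically legal: wo.fa, wi.ju, jiw.fu, taf.mej → 4.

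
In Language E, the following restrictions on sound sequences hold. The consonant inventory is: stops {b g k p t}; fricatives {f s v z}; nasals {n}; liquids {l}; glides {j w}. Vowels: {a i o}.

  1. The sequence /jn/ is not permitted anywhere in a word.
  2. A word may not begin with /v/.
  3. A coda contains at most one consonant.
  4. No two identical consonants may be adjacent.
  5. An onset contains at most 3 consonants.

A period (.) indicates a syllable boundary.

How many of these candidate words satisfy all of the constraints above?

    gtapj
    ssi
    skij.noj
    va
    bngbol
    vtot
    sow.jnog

gtapj — violates constraint 3: syllable 1 coda /pj/ has 2 consonants (> 1) → ill-formed
ssi — violates constraint 4: adjacent identical consonants /ss/ → ill-formed
skij.noj — violates constraint 1: contains banned sequence /jn/ → ill-formed
va — violates constraint 2: word begins with /v/ → ill-formed
bngbol — violates constraint 5: syllable 1 onset /bngb/ has 4 consonants (> 3) → ill-formed
vtot — violates constraint 2: word begins with /v/ → ill-formed
sow.jnog — violates constraint 1: contains banned sequence /jn/ → ill-formed
No form is well-formed → 0.

0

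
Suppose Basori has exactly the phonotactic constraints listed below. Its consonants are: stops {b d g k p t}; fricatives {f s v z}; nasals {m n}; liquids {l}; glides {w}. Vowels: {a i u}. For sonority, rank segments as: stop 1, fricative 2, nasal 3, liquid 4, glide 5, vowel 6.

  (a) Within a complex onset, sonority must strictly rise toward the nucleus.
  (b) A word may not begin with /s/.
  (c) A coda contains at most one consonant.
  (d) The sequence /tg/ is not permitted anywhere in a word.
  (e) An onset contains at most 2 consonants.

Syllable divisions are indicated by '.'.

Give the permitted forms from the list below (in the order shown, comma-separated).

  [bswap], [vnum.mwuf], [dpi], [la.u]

[bswap] — violates constraint (e): syllable 1 onset /bsw/ has 3 consonants (> 2) → not permitted
[vnum.mwuf] — σ1 onset /vn/ (2→3 rises), coda /m/ ok; σ2 onset /mw/ (3→5 rises), coda /f/ ok → permitted
[dpi] — violates constraint (a): syllable 1 onset /dp/: /d/ (stop, 1) → /p/ (stop, 1) does not rise → not permitted
[la.u] — σ1 onset /l/, coda /∅/ ok; σ2 onset /∅/, coda /∅/ ok → permitted

[vnum.mwuf], [la.u]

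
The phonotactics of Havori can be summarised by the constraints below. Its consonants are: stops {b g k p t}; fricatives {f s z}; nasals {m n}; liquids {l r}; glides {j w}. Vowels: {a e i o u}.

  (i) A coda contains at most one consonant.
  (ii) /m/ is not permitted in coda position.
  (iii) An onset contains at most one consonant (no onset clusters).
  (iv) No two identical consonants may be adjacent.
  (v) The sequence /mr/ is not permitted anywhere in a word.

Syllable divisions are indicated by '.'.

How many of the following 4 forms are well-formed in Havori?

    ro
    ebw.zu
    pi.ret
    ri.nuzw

ro — σ1 onset /r/, coda /∅/ ok → well-formed
ebw.zu — violates constraint (i): syllable 1 coda /bw/ has 2 consonants (> 1) → ill-formed
pi.ret — σ1 onset /p/, coda /∅/ ok; σ2 onset /r/, coda /t/ ok → well-formed
ri.nuzw — violates constraint (i): syllable 2 coda /zw/ has 2 consonants (> 1) → ill-formed
Well-formed: ro, pi.ret → 2.

2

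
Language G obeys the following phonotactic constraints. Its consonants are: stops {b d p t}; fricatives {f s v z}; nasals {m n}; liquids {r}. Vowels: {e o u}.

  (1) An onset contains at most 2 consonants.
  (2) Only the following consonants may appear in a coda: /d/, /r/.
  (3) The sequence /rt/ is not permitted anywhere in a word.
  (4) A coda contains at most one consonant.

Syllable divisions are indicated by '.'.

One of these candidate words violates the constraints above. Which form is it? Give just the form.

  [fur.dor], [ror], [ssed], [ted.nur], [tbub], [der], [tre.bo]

[tbub]

[fur.dor] — σ1 onset /f/, coda /r/ ok; σ2 onset /d/, coda /r/ ok → phonotactically legal
[ror] — σ1 onset /r/, coda /r/ ok → phonotactically legal
[ssed] — σ1 onset /ss/ (2C), coda /d/ ok → phonotactically legal
[ted.nur] — σ1 onset /t/, coda /d/ ok; σ2 onset /n/, coda /r/ ok → phonotactically legal
[tbub] — violates constraint 2: syllable 1 coda contains /b/, which is not a licensed coda consonant → phonotactically illegal
[der] — σ1 onset /d/, coda /r/ ok → phonotactically legal
[tre.bo] — σ1 onset /tr/ (2C), coda /∅/ ok; σ2 onset /b/, coda /∅/ ok → phonotactically legal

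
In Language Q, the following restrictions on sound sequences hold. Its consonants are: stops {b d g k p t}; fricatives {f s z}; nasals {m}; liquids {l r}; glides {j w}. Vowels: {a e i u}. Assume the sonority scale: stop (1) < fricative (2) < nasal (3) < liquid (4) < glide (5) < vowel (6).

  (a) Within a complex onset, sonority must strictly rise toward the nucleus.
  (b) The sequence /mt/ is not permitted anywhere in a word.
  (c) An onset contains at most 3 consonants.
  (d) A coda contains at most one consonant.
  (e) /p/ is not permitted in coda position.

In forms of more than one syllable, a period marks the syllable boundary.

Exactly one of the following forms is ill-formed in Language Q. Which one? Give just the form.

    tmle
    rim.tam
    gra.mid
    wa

tmle — σ1 onset /tml/ (1→3→4 rises), coda /∅/ ok → well-formed
rim.tam — violates constraint (b): contains banned sequence /mt/ → ill-formed
gra.mid — σ1 onset /gr/ (1→4 rises), coda /∅/ ok; σ2 onset /m/, coda /d/ ok → well-formed
wa — σ1 onset /w/, coda /∅/ ok → well-formed

rim.tam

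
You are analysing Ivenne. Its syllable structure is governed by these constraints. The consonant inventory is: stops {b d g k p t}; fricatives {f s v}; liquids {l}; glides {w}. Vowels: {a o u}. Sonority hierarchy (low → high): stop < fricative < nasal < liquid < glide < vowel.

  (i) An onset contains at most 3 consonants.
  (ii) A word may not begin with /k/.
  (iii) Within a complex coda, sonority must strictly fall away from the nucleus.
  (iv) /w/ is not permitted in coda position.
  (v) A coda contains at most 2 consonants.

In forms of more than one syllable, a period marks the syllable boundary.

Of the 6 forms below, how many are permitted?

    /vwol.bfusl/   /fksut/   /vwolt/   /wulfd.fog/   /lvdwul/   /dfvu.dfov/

/vwol.bfusl/ — violates constraint (iii): syllable 2 coda /sl/: /s/ (fricative, 2) → /l/ (liquid, 4) does not fall → not permitted
/fksut/ — σ1 onset /fks/ (3C), coda /t/ ok → permitted
/vwolt/ — σ1 onset /vw/ (2C), coda /lt/ (4→1 falls) ok → permitted
/wulfd.fog/ — violates constraint (v): syllable 1 coda /lfd/ has 3 consonants (> 2) → not permitted
/lvdwul/ — violates constraint (i): syllable 1 onset /lvdw/ has 4 consonants (> 3) → not permitted
/dfvu.dfov/ — σ1 onset /dfv/ (3C), coda /∅/ ok; σ2 onset /df/ (2C), coda /v/ ok → permitted
Permitted: /fksut/, /vwolt/, /dfvu.dfov/ → 3.

3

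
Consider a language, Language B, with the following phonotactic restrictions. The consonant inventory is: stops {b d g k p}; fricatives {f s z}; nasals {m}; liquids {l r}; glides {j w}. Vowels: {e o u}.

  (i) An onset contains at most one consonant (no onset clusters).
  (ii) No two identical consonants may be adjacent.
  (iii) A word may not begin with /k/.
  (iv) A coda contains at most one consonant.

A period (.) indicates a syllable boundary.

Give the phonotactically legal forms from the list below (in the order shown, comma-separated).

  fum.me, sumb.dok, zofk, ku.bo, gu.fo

fum.me — violates constraint (ii): adjacent identical consonants /mm/ → phonotactically illegal
sumb.dok — violates constraint (iv): syllable 1 coda /mb/ has 2 consonants (> 1) → phonotactically illegal
zofk — violates constraint (iv): syllable 1 coda /fk/ has 2 consonants (> 1) → phonotactically illegal
ku.bo — violates constraint (iii): word begins with /k/ → phonotactically illegal
gu.fo — σ1 onset /g/, coda /∅/ ok; σ2 onset /f/, coda /∅/ ok → phonotactically legal

gu.fo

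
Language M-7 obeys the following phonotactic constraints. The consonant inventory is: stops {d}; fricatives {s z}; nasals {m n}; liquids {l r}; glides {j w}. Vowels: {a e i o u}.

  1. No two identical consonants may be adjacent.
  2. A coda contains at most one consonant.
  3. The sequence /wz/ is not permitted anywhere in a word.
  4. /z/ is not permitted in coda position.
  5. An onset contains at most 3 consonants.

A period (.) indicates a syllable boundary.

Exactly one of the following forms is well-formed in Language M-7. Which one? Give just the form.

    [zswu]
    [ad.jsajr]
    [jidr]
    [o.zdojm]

[zswu] — σ1 onset /zsw/ (3C), coda /∅/ ok → well-formed
[ad.jsajr] — violates constraint 2: syllable 2 coda /jr/ has 2 consonants (> 1) → ill-formed
[jidr] — violates constraint 2: syllable 1 coda /dr/ has 2 consonants (> 1) → ill-formed
[o.zdojm] — violates constraint 2: syllable 2 coda /jm/ has 2 consonants (> 1) → ill-formed

[zswu]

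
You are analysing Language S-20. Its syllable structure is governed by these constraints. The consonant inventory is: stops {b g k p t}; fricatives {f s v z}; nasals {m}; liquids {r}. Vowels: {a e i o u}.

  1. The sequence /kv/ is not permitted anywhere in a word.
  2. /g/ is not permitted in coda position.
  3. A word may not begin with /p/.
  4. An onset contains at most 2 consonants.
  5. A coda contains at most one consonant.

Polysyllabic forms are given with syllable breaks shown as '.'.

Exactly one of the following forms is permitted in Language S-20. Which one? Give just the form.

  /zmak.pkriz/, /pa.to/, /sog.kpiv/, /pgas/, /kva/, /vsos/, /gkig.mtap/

/vsos/

/zmak.pkriz/ — violates constraint 4: syllable 2 onset /pkr/ has 3 consonants (> 2) → not permitted
/pa.to/ — violates constraint 3: word begins with /p/ → not permitted
/sog.kpiv/ — violates constraint 2: syllable 1 coda contains /g/ → not permitted
/pgas/ — violates constraint 3: word begins with /p/ → not permitted
/kva/ — violates constraint 1: contains banned sequence /kv/ → not permitted
/vsos/ — σ1 onset /vs/ (2C), coda /s/ ok → permitted
/gkig.mtap/ — violates constraint 2: syllable 1 coda contains /g/ → not permitted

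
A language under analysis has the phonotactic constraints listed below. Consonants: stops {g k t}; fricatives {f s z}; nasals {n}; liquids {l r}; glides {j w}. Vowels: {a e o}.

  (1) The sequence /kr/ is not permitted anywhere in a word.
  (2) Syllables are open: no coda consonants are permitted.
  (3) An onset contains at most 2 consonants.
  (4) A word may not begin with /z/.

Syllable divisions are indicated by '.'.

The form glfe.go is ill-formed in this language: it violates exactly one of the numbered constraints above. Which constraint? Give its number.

glfe.go: syllable 1 onset /glf/ has 3 consonants (> 2).
This is a violation of constraint 3: "An onset contains at most 2 consonants."
The remaining constraints (1, 2, 4) are satisfied.

3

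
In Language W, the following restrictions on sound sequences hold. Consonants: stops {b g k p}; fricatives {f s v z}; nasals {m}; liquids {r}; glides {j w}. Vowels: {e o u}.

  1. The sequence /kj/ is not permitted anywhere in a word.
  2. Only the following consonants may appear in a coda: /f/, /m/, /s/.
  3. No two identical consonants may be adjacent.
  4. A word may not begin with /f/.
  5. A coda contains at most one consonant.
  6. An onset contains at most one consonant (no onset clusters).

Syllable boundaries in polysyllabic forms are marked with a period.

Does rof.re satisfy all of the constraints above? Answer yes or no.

rof.re — σ1 onset /r/, coda /f/ ok; σ2 onset /r/, coda /∅/ ok → well-formed

yes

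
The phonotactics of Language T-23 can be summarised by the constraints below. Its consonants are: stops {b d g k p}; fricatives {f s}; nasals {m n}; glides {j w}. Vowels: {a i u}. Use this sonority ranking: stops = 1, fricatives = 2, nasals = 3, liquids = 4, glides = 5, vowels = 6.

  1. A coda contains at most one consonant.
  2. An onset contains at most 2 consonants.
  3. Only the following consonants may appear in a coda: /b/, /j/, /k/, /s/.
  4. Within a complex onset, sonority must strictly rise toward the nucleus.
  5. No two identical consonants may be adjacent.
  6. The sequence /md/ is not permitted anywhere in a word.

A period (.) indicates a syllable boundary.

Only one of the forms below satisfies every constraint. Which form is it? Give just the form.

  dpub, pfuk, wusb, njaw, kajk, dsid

pfuk

dpub — violates constraint 4: syllable 1 onset /dp/: /d/ (stop, 1) → /p/ (stop, 1) does not rise → not permitted
pfuk — σ1 onset /pf/ (1→2 rises), coda /k/ ok → permitted
wusb — violates constraint 1: syllable 1 coda /sb/ has 2 consonants (> 1) → not permitted
njaw — violates constraint 3: syllable 1 coda contains /w/, which is not a licensed coda consonant → not permitted
kajk — violates constraint 1: syllable 1 coda /jk/ has 2 consonants (> 1) → not permitted
dsid — violates constraint 3: syllable 1 coda contains /d/, which is not a licensed coda consonant → not permitted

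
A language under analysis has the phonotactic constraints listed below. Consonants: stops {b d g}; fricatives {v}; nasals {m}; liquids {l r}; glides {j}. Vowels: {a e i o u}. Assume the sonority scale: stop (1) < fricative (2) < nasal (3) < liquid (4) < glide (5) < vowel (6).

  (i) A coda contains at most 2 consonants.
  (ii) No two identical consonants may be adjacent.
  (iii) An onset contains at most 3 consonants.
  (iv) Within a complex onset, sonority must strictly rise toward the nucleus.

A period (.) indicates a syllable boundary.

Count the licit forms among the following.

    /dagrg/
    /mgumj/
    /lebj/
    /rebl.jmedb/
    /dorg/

/dagrg/ — violates constraint (i): syllable 1 coda /grg/ has 3 consonants (> 2) → illicit
/mgumj/ — violates constraint (iv): syllable 1 onset /mg/: /m/ (nasal, 3) → /g/ (stop, 1) does not rise → illicit
/lebj/ — σ1 onset /l/, coda /bj/ (2C) ok → licit
/rebl.jmedb/ — violates constraint (iv): syllable 2 onset /jm/: /j/ (glide, 5) → /m/ (nasal, 3) does not rise → illicit
/dorg/ — σ1 onset /d/, coda /rg/ (2C) ok → licit
Licit: /lebj/, /dorg/ → 2.

2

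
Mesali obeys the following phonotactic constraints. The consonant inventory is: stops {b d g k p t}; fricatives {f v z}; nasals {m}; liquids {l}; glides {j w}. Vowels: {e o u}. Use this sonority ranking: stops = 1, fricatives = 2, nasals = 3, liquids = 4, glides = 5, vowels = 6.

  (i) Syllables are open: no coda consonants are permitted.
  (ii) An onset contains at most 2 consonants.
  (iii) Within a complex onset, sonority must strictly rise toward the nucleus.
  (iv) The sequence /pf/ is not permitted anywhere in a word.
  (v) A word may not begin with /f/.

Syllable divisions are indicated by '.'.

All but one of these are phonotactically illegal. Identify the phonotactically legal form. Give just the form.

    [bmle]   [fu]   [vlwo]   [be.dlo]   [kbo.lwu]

[bmle] — violates constraint (ii): syllable 1 onset /bml/ has 3 consonants (> 2) → phonotactically illegal
[fu] — violates constraint (v): word begins with /f/ → phonotactically illegal
[vlwo] — violates constraint (ii): syllable 1 onset /vlw/ has 3 consonants (> 2) → phonotactically illegal
[be.dlo] — σ1 onset /b/, coda /∅/ ok; σ2 onset /dl/ (1→4 rises), coda /∅/ ok → phonotactically legal
[kbo.lwu] — violates constraint (iii): syllable 1 onset /kb/: /k/ (stop, 1) → /b/ (stop, 1) does not rise → phonotactically illegal

[be.dlo]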